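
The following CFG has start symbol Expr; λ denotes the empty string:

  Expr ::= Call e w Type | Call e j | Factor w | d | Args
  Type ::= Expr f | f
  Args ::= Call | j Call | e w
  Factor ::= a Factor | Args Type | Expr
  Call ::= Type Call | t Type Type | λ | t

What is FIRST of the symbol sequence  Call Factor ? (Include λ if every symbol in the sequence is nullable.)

{ a, d, e, f, j, t, w, λ }

Add FIRST(Call)\{λ} = { a, d, e, f, j, t, w }; Call is nullable, continue.
Add FIRST(Factor)\{λ} = { a, d, e, f, j, t, w }; Factor is nullable, continue.
Every symbol is nullable, so include λ.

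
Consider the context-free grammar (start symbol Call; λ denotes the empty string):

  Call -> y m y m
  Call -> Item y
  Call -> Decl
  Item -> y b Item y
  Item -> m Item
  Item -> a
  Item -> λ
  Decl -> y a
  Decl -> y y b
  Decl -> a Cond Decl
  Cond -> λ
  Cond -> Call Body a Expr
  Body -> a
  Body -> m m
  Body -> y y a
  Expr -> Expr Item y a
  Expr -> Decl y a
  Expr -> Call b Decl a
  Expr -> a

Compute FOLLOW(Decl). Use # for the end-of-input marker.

{ #, a, b, m, y }

In Call -> Decl: Decl is at the end, add FOLLOW(Call) = { #, a, b, m, y }.
In Decl -> a Cond Decl: Decl is at the end, add FOLLOW(Decl) = { #, a, b, m, y }.
In Expr -> Decl y a: add FIRST(y a) = { y }.
In Expr -> Call b Decl a: add FIRST(a) = { a }.
Union: FOLLOW(Decl) = { #, a, b, m, y }.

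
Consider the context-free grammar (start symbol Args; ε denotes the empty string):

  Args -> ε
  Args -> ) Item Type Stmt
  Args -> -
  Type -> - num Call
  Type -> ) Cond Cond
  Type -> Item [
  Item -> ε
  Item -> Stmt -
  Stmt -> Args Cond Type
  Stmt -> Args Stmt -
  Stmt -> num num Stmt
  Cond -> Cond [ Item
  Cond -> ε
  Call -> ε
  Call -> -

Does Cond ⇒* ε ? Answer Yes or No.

Yes

Cond has an ε-production, so Cond ⇒ ε.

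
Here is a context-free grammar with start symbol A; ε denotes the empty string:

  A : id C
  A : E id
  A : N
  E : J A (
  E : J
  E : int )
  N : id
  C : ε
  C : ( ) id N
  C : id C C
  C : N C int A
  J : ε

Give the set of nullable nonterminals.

{ C, E, J }

Directly nullable (have an ε-production): C, J.
E : J with every symbol nullable, so E is nullable.
No other nonterminal has a production whose RHS symbols are all nullable.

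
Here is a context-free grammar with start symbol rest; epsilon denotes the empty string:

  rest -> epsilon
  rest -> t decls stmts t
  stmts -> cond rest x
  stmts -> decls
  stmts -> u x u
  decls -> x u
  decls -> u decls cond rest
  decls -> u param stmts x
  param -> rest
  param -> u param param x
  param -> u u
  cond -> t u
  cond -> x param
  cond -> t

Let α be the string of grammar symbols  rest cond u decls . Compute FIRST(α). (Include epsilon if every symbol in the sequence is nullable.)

Add FIRST(rest)\{epsilon} = { t }; rest is nullable, continue.
Add FIRST(cond) = { t, x }; cond is not nullable, stop.

{ t, x }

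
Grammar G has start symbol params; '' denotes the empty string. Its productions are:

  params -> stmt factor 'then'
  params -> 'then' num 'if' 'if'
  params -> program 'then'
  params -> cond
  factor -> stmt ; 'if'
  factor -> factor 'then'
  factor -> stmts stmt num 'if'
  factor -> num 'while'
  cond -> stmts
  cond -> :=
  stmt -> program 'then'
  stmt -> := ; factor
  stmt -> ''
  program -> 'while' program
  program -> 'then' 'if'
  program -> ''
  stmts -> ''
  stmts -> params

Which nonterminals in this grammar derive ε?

{ cond, params, program, stmt, stmts }

Directly nullable (have an ''-production): stmt, program, stmts.
cond -> stmts with every symbol nullable, so cond is nullable.
params -> cond with every symbol nullable, so params is nullable.
No other nonterminal has a production whose RHS symbols are all nullable.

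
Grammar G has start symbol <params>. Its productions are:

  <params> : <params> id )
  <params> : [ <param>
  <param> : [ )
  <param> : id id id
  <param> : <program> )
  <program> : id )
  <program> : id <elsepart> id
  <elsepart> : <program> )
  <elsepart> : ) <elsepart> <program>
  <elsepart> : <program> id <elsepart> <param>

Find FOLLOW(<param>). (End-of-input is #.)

In <params> : [ <param>: <param> is at the end, add FOLLOW(<params>) = { #, id }.
In <elsepart> : <program> id <elsepart> <param>: <param> is at the end, add FOLLOW(<elsepart>) = { [, id }.
Union: FOLLOW(<param>) = { #, [, id }.

{ #, [, id }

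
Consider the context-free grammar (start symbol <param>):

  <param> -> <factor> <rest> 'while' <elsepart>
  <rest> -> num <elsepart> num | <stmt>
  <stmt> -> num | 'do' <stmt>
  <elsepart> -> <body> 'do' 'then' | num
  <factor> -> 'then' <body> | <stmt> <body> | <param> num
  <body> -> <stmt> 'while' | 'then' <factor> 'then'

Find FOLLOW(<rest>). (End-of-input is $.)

{ 'while' }

In <param> -> <factor> <rest> 'while' <elsepart>: add FIRST('while' <elsepart>) = { 'while' }.
Union: FOLLOW(<rest>) = { 'while' }.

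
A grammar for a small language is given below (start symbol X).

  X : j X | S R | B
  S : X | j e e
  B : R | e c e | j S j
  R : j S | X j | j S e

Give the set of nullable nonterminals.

No nonterminal has an empty production or an RHS whose symbols are all nullable.

{ } (none)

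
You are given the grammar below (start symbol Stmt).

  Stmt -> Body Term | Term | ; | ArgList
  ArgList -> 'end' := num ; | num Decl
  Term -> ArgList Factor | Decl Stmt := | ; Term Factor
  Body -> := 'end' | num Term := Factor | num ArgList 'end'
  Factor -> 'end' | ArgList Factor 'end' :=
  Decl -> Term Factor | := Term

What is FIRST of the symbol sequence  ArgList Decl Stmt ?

Add FIRST(ArgList) = { 'end', num }; ArgList is not nullable, stop.

{ 'end', num }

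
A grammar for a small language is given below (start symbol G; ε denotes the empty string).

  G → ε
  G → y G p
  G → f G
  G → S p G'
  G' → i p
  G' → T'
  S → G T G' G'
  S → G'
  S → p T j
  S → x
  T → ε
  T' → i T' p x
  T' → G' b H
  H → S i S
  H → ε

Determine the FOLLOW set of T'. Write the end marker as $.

In G' → T': T' is at the end, add FOLLOW(G') = { $, b, i, p }.
In T' → i T' p x: add FIRST(p x) = { p }.
Union: FOLLOW(T') = { $, b, i, p }.

{ $, b, i, p }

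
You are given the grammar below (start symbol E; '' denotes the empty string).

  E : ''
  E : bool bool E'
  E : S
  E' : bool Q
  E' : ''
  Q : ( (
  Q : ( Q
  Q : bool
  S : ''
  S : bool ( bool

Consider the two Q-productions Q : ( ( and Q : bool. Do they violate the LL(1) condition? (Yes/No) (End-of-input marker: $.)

FIRST(( () = { ( } and FIRST(bool) = { bool }.
The FIRST sets are disjoint and neither alternative is nullable — no conflict.

No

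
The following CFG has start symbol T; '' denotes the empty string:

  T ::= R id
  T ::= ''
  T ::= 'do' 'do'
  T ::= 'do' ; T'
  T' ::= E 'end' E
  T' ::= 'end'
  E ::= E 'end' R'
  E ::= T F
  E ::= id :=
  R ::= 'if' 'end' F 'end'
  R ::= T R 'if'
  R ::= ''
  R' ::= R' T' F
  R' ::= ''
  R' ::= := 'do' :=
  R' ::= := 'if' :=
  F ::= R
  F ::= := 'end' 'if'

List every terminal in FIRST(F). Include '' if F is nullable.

{ 'do', 'if', :=, id, '' }

From F ::= R: add FIRST(R) = { 'do', 'if', id, '' } (including '' since R is nullable).
F ::= := 'end' 'if' contributes {:=}.
Union: FIRST(F) = { 'do', 'if', :=, id, '' }.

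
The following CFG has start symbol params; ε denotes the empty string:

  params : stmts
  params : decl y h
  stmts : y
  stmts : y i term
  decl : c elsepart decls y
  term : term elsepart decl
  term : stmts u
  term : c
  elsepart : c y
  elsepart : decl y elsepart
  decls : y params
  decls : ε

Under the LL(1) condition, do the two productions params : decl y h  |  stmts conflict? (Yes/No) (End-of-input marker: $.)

FIRST(decl y h) = { c } and FIRST(stmts) = { y }.
The FIRST sets are disjoint and neither alternative is nullable — no conflict.

No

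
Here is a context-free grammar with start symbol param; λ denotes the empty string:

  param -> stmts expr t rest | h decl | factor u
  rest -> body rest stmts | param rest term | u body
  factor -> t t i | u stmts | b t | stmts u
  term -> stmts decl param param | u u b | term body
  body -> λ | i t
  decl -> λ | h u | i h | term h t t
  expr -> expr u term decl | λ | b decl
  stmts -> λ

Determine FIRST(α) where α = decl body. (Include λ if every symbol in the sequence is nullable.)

{ b, h, i, t, u, λ }

Add FIRST(decl)\{λ} = { b, h, i, t, u }; decl is nullable, continue.
Add FIRST(body)\{λ} = { i }; body is nullable, continue.
Every symbol is nullable, so include λ.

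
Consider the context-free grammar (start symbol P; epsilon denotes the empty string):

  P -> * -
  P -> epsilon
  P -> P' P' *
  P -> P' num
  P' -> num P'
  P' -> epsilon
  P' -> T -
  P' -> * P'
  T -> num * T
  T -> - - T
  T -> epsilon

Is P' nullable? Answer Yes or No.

P' has an epsilon-production, so P' ⇒ epsilon.

Yes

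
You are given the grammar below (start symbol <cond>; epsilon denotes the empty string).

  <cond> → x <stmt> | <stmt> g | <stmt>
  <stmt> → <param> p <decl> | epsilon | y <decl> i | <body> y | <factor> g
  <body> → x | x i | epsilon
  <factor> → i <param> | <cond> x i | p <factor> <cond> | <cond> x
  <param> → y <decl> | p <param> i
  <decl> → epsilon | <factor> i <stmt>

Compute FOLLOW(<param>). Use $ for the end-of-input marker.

{ g, i, p, x, y }

In <stmt> → <param> p <decl>: add FIRST(p <decl>) = { p }.
In <factor> → i <param>: <param> is at the end, add FOLLOW(<factor>) = { g, i, p, x, y }.
In <param> → p <param> i: add FIRST(i) = { i }.
Union: FOLLOW(<param>) = { g, i, p, x, y }.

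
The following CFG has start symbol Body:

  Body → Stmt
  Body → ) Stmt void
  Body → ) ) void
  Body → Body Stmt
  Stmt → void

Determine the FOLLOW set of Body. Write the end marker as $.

Body is the start symbol, so $ ∈ FOLLOW(Body).
In Body → Body Stmt: add FIRST(Stmt) = { void }.
Union: FOLLOW(Body) = { $, void }.

{ $, void }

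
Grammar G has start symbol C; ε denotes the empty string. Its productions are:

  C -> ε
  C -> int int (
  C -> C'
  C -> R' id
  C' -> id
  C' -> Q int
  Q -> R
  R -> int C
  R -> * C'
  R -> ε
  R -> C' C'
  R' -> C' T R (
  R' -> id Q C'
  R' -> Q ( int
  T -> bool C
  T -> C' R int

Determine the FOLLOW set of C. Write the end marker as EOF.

C is the start symbol, so EOF ∈ FOLLOW(C).
In R -> int C: C is at the end, add FOLLOW(R) = { (, *, id, int }.
In T -> bool C: C is at the end, add FOLLOW(T) = { (, *, id, int }.
Union: FOLLOW(C) = { EOF, (, *, id, int }.

{ EOF, (, *, id, int }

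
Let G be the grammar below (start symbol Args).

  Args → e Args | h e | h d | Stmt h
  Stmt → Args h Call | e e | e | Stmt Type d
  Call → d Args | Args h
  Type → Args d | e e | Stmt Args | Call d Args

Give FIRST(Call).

Call → d Args contributes {d}.
From Call → Args h: add FIRST(Args) = { e, h }.
Union: FIRST(Call) = { d, e, h }.

{ d, e, h }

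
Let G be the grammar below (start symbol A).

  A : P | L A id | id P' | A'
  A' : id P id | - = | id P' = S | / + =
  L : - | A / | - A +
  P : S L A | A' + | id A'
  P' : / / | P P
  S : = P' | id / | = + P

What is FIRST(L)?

{ -, /, =, id }

L : - contributes {-}.
From L : A /: add FIRST(A) = { -, /, =, id }.
L : - A + contributes {-}.
Union: FIRST(L) = { -, /, =, id }.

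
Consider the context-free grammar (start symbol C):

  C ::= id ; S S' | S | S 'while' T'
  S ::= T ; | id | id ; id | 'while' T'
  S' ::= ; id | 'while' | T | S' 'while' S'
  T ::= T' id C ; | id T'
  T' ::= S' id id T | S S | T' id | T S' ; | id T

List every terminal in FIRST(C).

{ 'while', ;, id }

C ::= id ; S S' contributes {id}.
From C ::= S: add FIRST(S) = { 'while', ;, id }.
From C ::= S 'while' T': add FIRST(S) = { 'while', ;, id }.
Union: FIRST(C) = { 'while', ;, id }.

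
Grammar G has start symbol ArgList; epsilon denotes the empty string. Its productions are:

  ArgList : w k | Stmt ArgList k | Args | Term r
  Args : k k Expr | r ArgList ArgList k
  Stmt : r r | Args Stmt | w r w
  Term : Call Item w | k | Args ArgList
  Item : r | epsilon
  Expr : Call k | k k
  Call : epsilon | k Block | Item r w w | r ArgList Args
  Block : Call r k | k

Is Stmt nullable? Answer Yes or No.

No

Nullable nonterminals: Call, Item.
No production of Stmt has an RHS whose symbols are all nullable, so Stmt is not nullable.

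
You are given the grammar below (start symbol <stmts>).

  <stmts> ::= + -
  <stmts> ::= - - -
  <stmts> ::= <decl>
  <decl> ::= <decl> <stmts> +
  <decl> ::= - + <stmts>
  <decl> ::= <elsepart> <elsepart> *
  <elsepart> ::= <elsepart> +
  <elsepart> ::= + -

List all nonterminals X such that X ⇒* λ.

No nonterminal has an empty production or an RHS whose symbols are all nullable.

{ } (none)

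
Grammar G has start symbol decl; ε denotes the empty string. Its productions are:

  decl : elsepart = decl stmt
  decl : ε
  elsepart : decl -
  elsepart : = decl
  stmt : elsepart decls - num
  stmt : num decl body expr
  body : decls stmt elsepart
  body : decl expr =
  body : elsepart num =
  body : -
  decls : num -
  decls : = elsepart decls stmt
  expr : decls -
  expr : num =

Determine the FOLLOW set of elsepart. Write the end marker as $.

In decl : elsepart = decl stmt: add FIRST(= decl stmt) = { = }.
In stmt : elsepart decls - num: add FIRST(decls - num) = { =, num }.
In body : decls stmt elsepart: elsepart is at the end, add FOLLOW(body) = { =, num }.
In body : elsepart num =: add FIRST(num =) = { num }.
In decls : = elsepart decls stmt: add FIRST(decls stmt) = { =, num }.
Union: FOLLOW(elsepart) = { =, num }.

{ =, num }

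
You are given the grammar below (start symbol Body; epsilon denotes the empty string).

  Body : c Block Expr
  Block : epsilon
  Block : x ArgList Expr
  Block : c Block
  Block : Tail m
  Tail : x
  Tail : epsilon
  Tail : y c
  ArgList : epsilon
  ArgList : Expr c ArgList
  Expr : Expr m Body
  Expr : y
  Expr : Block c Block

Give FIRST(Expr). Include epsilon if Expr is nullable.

{ c, m, x, y }

From Expr : Expr m Body: add FIRST(Expr) = { c, m, x, y }.
Expr : y contributes {y}.
From Expr : Block c Block: Block nullable, take FIRST(Block) ∪ {c} = { c, m, x, y }.
Union: FIRST(Expr) = { c, m, x, y }.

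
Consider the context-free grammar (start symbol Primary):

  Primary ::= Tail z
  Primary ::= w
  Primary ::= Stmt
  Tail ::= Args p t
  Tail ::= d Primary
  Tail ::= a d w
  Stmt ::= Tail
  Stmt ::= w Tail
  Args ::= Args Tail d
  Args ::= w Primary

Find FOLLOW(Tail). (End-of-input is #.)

{ #, a, d, p, w, z }

In Primary ::= Tail z: add FIRST(z) = { z }.
In Stmt ::= Tail: Tail is at the end, add FOLLOW(Stmt) = { #, a, d, p, w, z }.
In Stmt ::= w Tail: Tail is at the end, add FOLLOW(Stmt) = { #, a, d, p, w, z }.
In Args ::= Args Tail d: add FIRST(d) = { d }.
Union: FOLLOW(Tail) = { #, a, d, p, w, z }.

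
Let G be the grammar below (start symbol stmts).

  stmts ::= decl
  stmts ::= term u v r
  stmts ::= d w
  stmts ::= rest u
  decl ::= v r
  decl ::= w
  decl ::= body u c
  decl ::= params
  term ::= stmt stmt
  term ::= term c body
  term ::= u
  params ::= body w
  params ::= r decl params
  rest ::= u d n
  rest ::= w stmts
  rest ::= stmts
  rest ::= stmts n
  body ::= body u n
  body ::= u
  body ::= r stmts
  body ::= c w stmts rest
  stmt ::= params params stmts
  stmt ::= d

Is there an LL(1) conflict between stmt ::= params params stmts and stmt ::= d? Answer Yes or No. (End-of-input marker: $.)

No

FIRST(params params stmts) = { c, r, u } and FIRST(d) = { d }.
The FIRST sets are disjoint and neither alternative is nullable — no conflict.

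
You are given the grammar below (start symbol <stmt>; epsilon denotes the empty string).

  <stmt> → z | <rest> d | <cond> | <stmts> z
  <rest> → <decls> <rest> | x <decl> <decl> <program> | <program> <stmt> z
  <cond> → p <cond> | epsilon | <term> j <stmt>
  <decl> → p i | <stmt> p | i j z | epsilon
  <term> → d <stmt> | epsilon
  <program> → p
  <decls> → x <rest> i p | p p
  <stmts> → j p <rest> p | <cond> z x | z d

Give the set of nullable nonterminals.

{ <cond>, <decl>, <stmt>, <term> }

Directly nullable (have an epsilon-production): <cond>, <decl>, <term>.
<stmt> → <cond> with every symbol nullable, so <stmt> is nullable.
No other nonterminal has a production whose RHS symbols are all nullable.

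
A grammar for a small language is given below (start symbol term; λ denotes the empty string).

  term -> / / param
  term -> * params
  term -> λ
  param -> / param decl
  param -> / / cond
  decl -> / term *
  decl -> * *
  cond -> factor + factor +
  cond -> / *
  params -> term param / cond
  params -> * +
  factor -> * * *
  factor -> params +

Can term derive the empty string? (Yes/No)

term has an λ-production, so term ⇒ λ.

Yes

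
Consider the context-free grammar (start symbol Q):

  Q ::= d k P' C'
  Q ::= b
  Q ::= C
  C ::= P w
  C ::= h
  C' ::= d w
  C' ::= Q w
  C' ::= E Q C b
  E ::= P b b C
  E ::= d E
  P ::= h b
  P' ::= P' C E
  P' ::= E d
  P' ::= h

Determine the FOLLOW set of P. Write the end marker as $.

{ b, w }

In C ::= P w: add FIRST(w) = { w }.
In E ::= P b b C: add FIRST(b b C) = { b }.
Union: FOLLOW(P) = { b, w }.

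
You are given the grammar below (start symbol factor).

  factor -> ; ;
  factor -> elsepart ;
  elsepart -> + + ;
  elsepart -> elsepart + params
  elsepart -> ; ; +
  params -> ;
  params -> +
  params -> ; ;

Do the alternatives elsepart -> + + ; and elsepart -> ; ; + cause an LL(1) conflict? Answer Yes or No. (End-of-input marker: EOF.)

No

FIRST(+ + ;) = { + } and FIRST(; ; +) = { ; }.
The FIRST sets are disjoint and neither alternative is nullable — no conflict.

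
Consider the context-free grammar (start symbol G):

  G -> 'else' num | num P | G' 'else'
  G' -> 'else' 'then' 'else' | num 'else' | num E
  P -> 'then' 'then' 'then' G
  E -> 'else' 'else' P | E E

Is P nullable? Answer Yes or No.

No nonterminal in this grammar is nullable.
No production of P has an RHS whose symbols are all nullable, so P is not nullable.

No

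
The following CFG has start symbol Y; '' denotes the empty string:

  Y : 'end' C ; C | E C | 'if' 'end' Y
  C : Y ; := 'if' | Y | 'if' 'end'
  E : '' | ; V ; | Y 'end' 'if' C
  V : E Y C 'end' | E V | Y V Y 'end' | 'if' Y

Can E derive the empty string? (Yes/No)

E has an ''-production, so E ⇒ ''.

Yes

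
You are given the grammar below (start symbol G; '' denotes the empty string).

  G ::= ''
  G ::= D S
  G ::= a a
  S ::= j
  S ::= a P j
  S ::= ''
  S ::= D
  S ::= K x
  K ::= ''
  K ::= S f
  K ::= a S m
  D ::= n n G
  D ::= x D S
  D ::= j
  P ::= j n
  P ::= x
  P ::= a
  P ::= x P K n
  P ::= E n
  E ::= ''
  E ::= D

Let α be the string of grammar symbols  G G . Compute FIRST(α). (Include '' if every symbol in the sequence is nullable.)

Add FIRST(G)\{''} = { a, j, n, x }; G is nullable, continue.
Add FIRST(G)\{''} = { a, j, n, x }; G is nullable, continue.
Every symbol is nullable, so include ''.

{ a, j, n, x, '' }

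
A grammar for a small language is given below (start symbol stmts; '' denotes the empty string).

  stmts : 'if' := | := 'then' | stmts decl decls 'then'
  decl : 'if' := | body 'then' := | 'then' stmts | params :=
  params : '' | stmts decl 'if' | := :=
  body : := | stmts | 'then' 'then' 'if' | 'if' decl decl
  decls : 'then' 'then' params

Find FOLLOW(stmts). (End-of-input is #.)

{ #, 'if', 'then', := }

stmts is the start symbol, so # ∈ FOLLOW(stmts).
In stmts : stmts decl decls 'then': add FIRST(decl decls 'then') = { 'if', 'then', := }.
In decl : 'then' stmts: stmts is at the end, add FOLLOW(decl) = { 'if', 'then', := }.
In params : stmts decl 'if': add FIRST(decl 'if') = { 'if', 'then', := }.
In body : stmts: stmts is at the end, add FOLLOW(body) = { 'then' }.
Union: FOLLOW(stmts) = { #, 'if', 'then', := }.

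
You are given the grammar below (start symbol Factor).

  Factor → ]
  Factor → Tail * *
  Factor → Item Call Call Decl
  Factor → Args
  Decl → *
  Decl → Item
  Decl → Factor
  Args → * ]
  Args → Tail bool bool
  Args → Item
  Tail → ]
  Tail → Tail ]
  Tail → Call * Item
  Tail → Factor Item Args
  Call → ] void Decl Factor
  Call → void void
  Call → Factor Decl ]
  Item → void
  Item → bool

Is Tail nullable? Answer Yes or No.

No nonterminal in this grammar is nullable.
No production of Tail has an RHS whose symbols are all nullable, so Tail is not nullable.

No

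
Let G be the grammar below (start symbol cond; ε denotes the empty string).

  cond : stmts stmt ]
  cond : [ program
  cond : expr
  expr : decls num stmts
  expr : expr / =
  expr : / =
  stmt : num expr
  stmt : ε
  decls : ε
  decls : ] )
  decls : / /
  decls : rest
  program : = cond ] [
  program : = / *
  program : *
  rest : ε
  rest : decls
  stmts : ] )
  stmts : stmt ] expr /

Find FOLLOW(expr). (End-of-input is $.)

{ $, /, ] }

In cond : expr: expr is at the end, add FOLLOW(cond) = { $, ] }.
In expr : expr / =: add FIRST(/ =) = { / }.
In stmt : num expr: expr is at the end, add FOLLOW(stmt) = { ] }.
In stmts : stmt ] expr /: add FIRST(/) = { / }.
Union: FOLLOW(expr) = { $, /, ] }.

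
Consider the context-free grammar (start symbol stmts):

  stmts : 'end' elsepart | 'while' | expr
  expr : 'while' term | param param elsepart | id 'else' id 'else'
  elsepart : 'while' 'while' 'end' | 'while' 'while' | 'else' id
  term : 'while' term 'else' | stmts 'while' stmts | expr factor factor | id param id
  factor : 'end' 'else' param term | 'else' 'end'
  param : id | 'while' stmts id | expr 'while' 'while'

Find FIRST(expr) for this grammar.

expr : 'while' term contributes {'while'}.
From expr : param param elsepart: add FIRST(param) = { 'while', id }.
expr : id 'else' id 'else' contributes {id}.
Union: FIRST(expr) = { 'while', id }.

{ 'while', id }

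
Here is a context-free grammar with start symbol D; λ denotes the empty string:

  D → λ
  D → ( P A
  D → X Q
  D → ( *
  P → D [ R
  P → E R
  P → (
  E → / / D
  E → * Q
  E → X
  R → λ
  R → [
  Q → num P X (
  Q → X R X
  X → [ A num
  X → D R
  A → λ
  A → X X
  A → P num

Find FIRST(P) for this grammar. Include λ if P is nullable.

{ (, *, /, [, num, λ }

From P → D [ R: D nullable, take FIRST(D) ∪ {[} = { (, [, num }.
From P → E R: E, R nullable, take FIRST(E) ∪ FIRST(R) = { (, *, /, [, num }; also λ since the whole RHS is nullable.
P → ( contributes {(}.
Union: FIRST(P) = { (, *, /, [, num, λ }.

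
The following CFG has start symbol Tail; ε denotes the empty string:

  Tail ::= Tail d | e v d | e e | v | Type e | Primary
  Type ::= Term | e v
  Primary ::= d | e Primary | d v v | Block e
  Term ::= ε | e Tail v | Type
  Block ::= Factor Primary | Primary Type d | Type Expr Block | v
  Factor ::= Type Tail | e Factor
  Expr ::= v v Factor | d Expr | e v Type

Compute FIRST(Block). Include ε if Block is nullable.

{ d, e, v }

From Block ::= Factor Primary: add FIRST(Factor) = { d, e, v }.
From Block ::= Primary Type d: add FIRST(Primary) = { d, e, v }.
From Block ::= Type Expr Block: Type nullable, take FIRST(Type) ∪ FIRST(Expr) = { d, e, v }.
Block ::= v contributes {v}.
Union: FIRST(Block) = { d, e, v }.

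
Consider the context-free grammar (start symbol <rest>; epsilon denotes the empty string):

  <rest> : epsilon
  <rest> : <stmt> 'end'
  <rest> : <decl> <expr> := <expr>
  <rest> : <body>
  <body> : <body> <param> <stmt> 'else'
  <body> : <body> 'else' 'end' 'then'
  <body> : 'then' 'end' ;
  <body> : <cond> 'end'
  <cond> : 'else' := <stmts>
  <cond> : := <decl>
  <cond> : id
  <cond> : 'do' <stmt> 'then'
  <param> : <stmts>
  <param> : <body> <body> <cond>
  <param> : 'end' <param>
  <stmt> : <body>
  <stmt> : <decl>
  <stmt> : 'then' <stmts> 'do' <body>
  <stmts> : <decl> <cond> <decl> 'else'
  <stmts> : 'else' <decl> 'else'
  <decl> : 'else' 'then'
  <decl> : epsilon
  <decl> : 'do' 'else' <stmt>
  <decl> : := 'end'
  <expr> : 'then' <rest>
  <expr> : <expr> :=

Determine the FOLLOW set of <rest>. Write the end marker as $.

{ $, := }

<rest> is the start symbol, so $ ∈ FOLLOW(<rest>).
In <expr> : 'then' <rest>: <rest> is at the end, add FOLLOW(<expr>) = { $, := }.
Union: FOLLOW(<rest>) = { $, := }.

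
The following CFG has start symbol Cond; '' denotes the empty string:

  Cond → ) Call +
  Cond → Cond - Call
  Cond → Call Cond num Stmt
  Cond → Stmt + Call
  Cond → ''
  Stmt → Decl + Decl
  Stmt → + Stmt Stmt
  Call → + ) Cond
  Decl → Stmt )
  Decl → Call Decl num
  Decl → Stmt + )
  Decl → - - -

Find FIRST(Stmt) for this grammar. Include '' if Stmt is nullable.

{ +, - }

From Stmt → Decl + Decl: add FIRST(Decl) = { +, - }.
Stmt → + Stmt Stmt contributes {+}.
Union: FIRST(Stmt) = { +, - }.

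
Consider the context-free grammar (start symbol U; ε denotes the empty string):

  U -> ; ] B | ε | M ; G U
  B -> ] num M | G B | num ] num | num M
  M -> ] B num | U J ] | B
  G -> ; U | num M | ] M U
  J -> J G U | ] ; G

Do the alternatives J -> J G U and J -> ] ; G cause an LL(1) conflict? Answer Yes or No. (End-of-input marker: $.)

Yes

FIRST(J G U) = { ] } and FIRST(] ; G) = { ] }.
Both contain ], so the two alternatives are not disjoint — LL(1) conflict.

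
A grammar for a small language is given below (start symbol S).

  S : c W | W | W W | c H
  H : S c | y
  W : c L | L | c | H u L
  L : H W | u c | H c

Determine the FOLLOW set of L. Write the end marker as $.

In W : c L: L is at the end, add FOLLOW(W) = { $, c, u, y }.
In W : L: L is at the end, add FOLLOW(W) = { $, c, u, y }.
In W : H u L: L is at the end, add FOLLOW(W) = { $, c, u, y }.
Union: FOLLOW(L) = { $, c, u, y }.

{ $, c, u, y }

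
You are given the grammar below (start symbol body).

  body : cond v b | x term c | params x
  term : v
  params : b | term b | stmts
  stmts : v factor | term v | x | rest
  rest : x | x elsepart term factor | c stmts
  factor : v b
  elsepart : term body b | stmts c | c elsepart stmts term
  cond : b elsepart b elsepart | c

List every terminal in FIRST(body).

From body : cond v b: add FIRST(cond) = { b, c }.
body : x term c contributes {x}.
From body : params x: add FIRST(params) = { b, c, v, x }.
Union: FIRST(body) = { b, c, v, x }.

{ b, c, v, x }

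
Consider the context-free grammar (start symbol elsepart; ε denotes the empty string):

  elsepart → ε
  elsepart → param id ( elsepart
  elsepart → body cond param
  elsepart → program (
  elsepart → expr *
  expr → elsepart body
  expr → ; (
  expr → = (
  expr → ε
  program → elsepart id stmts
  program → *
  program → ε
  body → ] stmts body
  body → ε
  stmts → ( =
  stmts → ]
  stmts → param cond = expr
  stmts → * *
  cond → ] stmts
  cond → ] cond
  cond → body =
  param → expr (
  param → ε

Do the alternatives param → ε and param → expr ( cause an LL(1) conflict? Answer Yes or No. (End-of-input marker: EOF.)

Yes

FIRST(ε) = { ε } and FIRST(expr () = { (, *, ;, =, ], id }.
The first alternative is nullable and FOLLOW(param) = { EOF, (, *, ;, =, ], id } shares ( with FIRST of the second — conflict.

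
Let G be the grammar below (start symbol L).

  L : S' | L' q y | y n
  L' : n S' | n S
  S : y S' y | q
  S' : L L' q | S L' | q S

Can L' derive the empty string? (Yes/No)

No nonterminal in this grammar is nullable.
No production of L' has an RHS whose symbols are all nullable, so L' is not nullable.

No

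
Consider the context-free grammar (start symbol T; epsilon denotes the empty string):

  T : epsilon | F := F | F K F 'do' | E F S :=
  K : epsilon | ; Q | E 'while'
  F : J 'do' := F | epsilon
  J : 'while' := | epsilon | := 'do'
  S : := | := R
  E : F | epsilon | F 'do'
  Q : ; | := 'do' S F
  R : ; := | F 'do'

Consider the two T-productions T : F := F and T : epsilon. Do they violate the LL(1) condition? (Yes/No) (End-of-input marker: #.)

No

FIRST(F := F) = { 'do', 'while', := } and FIRST(epsilon) = { epsilon }.
The second is nullable but FOLLOW(T) = { # } is disjoint from FIRST of the first.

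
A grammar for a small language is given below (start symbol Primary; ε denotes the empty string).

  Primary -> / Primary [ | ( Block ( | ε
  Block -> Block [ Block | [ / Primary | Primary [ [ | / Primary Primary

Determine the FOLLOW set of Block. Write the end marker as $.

In Primary -> ( Block (: add FIRST(() = { ( }.
In Block -> Block [ Block: add FIRST([ Block) = { [ }.
In Block -> Block [ Block: Block is at the end, add FOLLOW(Block) = { (, [ }.
Union: FOLLOW(Block) = { (, [ }.

{ (, [ }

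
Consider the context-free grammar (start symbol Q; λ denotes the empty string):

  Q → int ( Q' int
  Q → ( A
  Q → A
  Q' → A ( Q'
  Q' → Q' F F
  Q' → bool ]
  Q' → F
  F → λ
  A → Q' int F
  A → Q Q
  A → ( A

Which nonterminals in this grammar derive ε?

Directly nullable (have an λ-production): F.
Q' → Q' F F with every symbol nullable, so Q' is nullable.
No other nonterminal has a production whose RHS symbols are all nullable.

{ F, Q' }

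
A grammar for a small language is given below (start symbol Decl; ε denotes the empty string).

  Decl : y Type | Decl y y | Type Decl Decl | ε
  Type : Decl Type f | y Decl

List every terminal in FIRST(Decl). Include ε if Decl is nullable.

Decl : y Type contributes {y}.
From Decl : Decl y y: Decl nullable, take FIRST(Decl) ∪ {y} = { y }.
From Decl : Type Decl Decl: add FIRST(Type) = { y }.
Decl : ε contributes ε.
Union: FIRST(Decl) = { y, ε }.

{ y, ε }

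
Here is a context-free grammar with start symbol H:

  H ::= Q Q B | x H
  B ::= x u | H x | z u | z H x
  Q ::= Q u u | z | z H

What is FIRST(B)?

B ::= x u contributes {x}.
From B ::= H x: add FIRST(H) = { x, z }.
B ::= z u contributes {z}.
B ::= z H x contributes {z}.
Union: FIRST(B) = { x, z }.

{ x, z }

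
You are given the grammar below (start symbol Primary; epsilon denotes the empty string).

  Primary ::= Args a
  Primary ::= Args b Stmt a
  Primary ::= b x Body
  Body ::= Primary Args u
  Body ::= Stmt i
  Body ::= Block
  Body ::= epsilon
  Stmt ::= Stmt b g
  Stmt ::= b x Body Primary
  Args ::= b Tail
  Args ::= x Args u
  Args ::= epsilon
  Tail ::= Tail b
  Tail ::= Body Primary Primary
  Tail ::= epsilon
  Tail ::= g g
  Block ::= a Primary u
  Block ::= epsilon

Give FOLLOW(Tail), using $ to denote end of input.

In Args ::= b Tail: Tail is at the end, add FOLLOW(Args) = { a, b, u }.
In Tail ::= Tail b: add FIRST(b) = { b }.
Union: FOLLOW(Tail) = { a, b, u }.

{ a, b, u }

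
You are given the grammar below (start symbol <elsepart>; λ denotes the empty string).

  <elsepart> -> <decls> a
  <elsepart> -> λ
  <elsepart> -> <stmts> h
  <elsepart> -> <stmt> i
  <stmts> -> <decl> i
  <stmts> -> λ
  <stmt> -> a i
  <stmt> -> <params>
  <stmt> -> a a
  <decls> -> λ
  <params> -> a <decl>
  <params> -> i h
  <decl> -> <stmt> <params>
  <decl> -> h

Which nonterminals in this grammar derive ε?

Directly nullable (have an λ-production): <elsepart>, <stmts>, <decls>.
No other nonterminal has a production whose RHS symbols are all nullable.

{ <decls>, <elsepart>, <stmts> }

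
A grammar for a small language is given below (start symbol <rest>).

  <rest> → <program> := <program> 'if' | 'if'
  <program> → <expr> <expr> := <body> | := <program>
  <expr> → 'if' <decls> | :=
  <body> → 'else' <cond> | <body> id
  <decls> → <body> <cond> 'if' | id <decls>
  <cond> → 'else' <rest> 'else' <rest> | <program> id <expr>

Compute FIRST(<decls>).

From <decls> → <body> <cond> 'if': add FIRST(<body>) = { 'else' }.
<decls> → id <decls> contributes {id}.
Union: FIRST(<decls>) = { 'else', id }.

{ 'else', id }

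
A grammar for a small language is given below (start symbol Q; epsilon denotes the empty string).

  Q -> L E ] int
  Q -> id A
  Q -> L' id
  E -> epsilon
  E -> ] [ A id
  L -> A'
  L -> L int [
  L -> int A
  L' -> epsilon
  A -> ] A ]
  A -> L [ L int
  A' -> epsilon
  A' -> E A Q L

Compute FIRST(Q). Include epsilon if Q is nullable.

From Q -> L E ] int: L, E nullable, take FIRST(L) ∪ FIRST(E) ∪ {]} = { [, ], int }.
Q -> id A contributes {id}.
From Q -> L' id: L' nullable, take FIRST(L') ∪ {id} = { id }.
Union: FIRST(Q) = { [, ], id, int }.

{ [, ], id, int }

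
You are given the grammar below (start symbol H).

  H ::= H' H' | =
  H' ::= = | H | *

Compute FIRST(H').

{ *, = }

H' ::= = contributes {=}.
From H' ::= H: add FIRST(H) = { *, = }.
H' ::= * contributes {*}.
Union: FIRST(H') = { *, = }.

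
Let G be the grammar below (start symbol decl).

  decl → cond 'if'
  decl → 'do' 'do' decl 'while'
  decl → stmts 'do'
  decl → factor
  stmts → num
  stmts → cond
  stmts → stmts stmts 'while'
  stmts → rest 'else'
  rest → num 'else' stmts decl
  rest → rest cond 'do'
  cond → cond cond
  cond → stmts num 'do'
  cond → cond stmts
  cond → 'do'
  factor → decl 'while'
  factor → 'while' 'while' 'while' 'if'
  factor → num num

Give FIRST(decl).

{ 'do', 'while', num }

From decl → cond 'if': add FIRST(cond) = { 'do', num }.
decl → 'do' 'do' decl 'while' contributes {'do'}.
From decl → stmts 'do': add FIRST(stmts) = { 'do', num }.
From decl → factor: add FIRST(factor) = { 'do', 'while', num }.
Union: FIRST(decl) = { 'do', 'while', num }.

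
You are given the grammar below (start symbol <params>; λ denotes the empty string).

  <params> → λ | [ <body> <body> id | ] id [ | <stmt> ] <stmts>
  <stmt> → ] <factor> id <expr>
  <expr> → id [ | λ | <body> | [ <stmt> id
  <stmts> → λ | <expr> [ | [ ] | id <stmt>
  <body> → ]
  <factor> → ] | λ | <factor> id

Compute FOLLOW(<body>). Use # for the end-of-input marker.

In <params> → [ <body> <body> id: add FIRST(<body> id) = { ] }.
In <params> → [ <body> <body> id: add FIRST(id) = { id }.
In <expr> → <body>: <body> is at the end, add FOLLOW(<expr>) = { #, [, ], id }.
Union: FOLLOW(<body>) = { #, [, ], id }.

{ #, [, ], id }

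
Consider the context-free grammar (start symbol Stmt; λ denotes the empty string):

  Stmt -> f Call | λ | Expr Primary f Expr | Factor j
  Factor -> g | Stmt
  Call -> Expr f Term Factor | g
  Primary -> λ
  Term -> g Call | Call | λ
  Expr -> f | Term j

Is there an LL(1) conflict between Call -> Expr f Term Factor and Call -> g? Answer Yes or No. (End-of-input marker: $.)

Yes

FIRST(Expr f Term Factor) = { f, g, j } and FIRST(g) = { g }.
Both contain g, so the two alternatives are not disjoint — LL(1) conflict.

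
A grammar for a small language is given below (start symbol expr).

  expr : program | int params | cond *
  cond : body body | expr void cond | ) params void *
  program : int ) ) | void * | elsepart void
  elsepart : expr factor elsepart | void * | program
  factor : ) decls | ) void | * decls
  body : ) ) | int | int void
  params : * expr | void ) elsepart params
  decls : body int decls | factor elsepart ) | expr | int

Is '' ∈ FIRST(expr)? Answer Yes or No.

No

No nonterminal in this grammar is nullable.
No production of expr has an RHS whose symbols are all nullable, so expr is not nullable.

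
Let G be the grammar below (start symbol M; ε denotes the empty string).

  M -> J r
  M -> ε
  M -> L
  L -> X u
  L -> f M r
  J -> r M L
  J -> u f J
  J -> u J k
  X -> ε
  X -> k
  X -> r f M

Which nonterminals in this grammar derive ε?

{ M, X }

Directly nullable (have an ε-production): M, X.
No other nonterminal has a production whose RHS symbols are all nullable.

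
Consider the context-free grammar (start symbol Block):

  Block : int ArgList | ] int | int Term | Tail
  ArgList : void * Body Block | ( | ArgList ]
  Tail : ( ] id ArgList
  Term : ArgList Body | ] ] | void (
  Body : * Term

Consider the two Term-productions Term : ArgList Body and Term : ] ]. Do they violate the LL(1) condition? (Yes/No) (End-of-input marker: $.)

No

FIRST(ArgList Body) = { (, void } and FIRST(] ]) = { ] }.
The FIRST sets are disjoint and neither alternative is nullable — no conflict.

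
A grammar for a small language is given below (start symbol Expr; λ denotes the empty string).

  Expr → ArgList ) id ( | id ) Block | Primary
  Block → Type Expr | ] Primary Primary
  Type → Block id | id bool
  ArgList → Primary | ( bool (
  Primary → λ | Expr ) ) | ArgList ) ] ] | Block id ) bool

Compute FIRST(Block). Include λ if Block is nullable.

{ ], id }

From Block → Type Expr: add FIRST(Type) = { ], id }.
Block → ] Primary Primary contributes {]}.
Union: FIRST(Block) = { ], id }.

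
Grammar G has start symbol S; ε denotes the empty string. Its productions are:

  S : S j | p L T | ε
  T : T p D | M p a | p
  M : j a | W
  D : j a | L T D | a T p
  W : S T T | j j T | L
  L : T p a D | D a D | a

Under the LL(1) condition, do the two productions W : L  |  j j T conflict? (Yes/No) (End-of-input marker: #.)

FIRST(L) = { a, j, p } and FIRST(j j T) = { j }.
Both contain j, so the two alternatives are not disjoint — LL(1) conflict.

Yes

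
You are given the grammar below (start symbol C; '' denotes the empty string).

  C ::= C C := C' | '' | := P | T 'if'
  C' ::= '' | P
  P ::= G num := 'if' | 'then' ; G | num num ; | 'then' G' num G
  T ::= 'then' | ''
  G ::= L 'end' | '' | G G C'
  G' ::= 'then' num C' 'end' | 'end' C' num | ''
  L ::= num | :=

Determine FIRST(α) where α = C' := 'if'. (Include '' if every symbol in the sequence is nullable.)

{ 'then', :=, num }

Add FIRST(C')\{''} = { 'then', :=, num }; C' is nullable, continue.
:= is a terminal; add {:=} and stop.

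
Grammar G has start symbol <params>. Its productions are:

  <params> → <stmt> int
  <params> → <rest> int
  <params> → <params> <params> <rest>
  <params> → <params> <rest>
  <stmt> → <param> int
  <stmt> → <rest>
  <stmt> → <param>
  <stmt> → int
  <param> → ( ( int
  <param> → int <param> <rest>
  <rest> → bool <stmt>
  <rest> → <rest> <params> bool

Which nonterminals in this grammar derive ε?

No nonterminal has an empty production or an RHS whose symbols are all nullable.

{ } (none)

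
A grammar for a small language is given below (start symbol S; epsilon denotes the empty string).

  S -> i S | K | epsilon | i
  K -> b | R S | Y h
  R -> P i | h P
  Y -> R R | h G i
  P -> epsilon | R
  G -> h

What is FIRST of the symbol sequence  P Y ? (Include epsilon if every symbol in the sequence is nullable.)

Add FIRST(P)\{epsilon} = { h, i }; P is nullable, continue.
Add FIRST(Y) = { h, i }; Y is not nullable, stop.

{ h, i }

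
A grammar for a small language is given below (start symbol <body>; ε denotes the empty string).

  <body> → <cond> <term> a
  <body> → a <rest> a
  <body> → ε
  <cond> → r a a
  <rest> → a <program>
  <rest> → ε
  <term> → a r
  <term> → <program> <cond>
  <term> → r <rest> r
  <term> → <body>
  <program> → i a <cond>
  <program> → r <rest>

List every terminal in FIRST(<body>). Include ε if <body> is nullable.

{ a, r, ε }

From <body> → <cond> <term> a: add FIRST(<cond>) = { r }.
<body> → a <rest> a contributes {a}.
<body> → ε contributes ε.
Union: FIRST(<body>) = { a, r, ε }.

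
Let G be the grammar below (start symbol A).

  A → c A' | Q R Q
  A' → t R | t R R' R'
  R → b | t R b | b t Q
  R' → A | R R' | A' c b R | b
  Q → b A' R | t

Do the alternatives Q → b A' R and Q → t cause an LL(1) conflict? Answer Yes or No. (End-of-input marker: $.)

FIRST(b A' R) = { b } and FIRST(t) = { t }.
The FIRST sets are disjoint and neither alternative is nullable — no conflict.

No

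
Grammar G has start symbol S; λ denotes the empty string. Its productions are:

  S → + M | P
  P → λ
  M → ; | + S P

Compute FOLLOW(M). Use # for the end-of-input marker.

{ # }

In S → + M: M is at the end, add FOLLOW(S) = { # }.
Union: FOLLOW(M) = { # }.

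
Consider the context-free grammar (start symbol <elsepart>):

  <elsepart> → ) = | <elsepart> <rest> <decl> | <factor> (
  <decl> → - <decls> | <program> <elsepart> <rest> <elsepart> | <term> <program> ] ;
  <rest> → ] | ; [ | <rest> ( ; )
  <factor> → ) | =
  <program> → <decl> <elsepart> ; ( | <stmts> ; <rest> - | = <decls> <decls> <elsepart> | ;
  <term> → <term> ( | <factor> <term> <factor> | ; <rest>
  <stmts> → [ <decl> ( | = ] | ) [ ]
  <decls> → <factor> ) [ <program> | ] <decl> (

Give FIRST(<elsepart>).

<elsepart> → ) = contributes {)}.
From <elsepart> → <elsepart> <rest> <decl>: add FIRST(<elsepart>) = { ), = }.
From <elsepart> → <factor> (: add FIRST(<factor>) = { ), = }.
Union: FIRST(<elsepart>) = { ), = }.

{ ), = }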